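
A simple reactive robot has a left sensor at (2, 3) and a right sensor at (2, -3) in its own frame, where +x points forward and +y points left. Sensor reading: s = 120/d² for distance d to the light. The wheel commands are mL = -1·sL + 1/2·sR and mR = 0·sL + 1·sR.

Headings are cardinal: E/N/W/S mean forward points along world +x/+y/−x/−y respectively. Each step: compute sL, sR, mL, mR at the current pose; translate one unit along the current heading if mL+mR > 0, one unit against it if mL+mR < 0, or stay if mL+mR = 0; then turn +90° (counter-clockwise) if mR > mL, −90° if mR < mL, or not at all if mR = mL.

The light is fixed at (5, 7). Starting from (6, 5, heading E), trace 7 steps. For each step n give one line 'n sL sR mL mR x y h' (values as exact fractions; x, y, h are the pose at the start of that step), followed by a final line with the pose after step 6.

0 12 60/17 -174/17 60/17 6 5 E
1 40/3 40/3 -20/3 40/3 5 5 N
2 6 15 3/2 15 5 6 W
3 120/13 24/5 -444/65 24/5 4 6 S
4 12 12 -6 12 4 7 E
5 120/13 120/13 -60/13 120/13 5 7 N
6 15 6 -12 6 5 8 W
final 6 8 S

n=0: pose=(6,5,E); sL=12, sR=60/17; mL=-174/17, mR=60/17; mL+mR=-114/17 → advance -1; mR−mL=234/17 → turn +1·90°
n=1: pose=(5,5,N); sL=40/3, sR=40/3; mL=-20/3, mR=40/3; mL+mR=20/3 → advance +1; mR−mL=20 → turn +1·90°
n=2: pose=(5,6,W); sL=6, sR=15; mL=3/2, mR=15; mL+mR=33/2 → advance +1; mR−mL=27/2 → turn +1·90°
n=3: pose=(4,6,S); sL=120/13, sR=24/5; mL=-444/65, mR=24/5; mL+mR=-132/65 → advance -1; mR−mL=756/65 → turn +1·90°
n=4: pose=(4,7,E); sL=12, sR=12; mL=-6, mR=12; mL+mR=6 → advance +1; mR−mL=18 → turn +1·90°
n=5: pose=(5,7,N); sL=120/13, sR=120/13; mL=-60/13, mR=120/13; mL+mR=60/13 → advance +1; mR−mL=180/13 → turn +1·90°
n=6: pose=(5,8,W); sL=15, sR=6; mL=-12, mR=6; mL+mR=-6 → advance -1; mR−mL=18 → turn +1·90°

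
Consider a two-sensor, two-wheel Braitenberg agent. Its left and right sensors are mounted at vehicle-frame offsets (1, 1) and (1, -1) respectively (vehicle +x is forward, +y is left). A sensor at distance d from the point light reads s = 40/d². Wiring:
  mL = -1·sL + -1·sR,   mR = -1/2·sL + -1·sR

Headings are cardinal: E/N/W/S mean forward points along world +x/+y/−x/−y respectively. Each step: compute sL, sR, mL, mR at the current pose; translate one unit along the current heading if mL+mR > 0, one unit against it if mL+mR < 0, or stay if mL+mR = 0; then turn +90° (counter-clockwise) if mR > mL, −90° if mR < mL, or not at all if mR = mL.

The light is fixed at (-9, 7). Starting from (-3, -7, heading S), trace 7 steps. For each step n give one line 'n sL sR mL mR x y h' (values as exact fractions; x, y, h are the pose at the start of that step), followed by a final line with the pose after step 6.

n=0: pose=(-3,-7,S); sL=20/137, sR=4/25; mL=-1048/3425, mR=-798/3425; mL+mR=-1846/3425 → advance -1; mR−mL=10/137 → turn +1·90°
n=1: pose=(-3,-6,E); sL=40/193, sR=8/49; mL=-3504/9457, mR=-2524/9457; mL+mR=-6028/9457 → advance -1; mR−mL=20/193 → turn +1·90°
n=2: pose=(-4,-6,N); sL=1/4, sR=2/9; mL=-17/36, mR=-25/72; mL+mR=-59/72 → advance -1; mR−mL=1/8 → turn +1·90°
n=3: pose=(-4,-7,W); sL=40/241, sR=8/37; mL=-3408/8917, mR=-2668/8917; mL+mR=-6076/8917 → advance -1; mR−mL=20/241 → turn +1·90°
n=4: pose=(-3,-7,S); sL=20/137, sR=4/25; mL=-1048/3425, mR=-798/3425; mL+mR=-1846/3425 → advance -1; mR−mL=10/137 → turn +1·90°
n=5: pose=(-3,-6,E); sL=40/193, sR=8/49; mL=-3504/9457, mR=-2524/9457; mL+mR=-6028/9457 → advance -1; mR−mL=20/193 → turn +1·90°
n=6: pose=(-4,-6,N); sL=1/4, sR=2/9; mL=-17/36, mR=-25/72; mL+mR=-59/72 → advance -1; mR−mL=1/8 → turn +1·90°

0 20/137 4/25 -1048/3425 -798/3425 -3 -7 S
1 40/193 8/49 -3504/9457 -2524/9457 -3 -6 E
2 1/4 2/9 -17/36 -25/72 -4 -6 N
3 40/241 8/37 -3408/8917 -2668/8917 -4 -7 W
4 20/137 4/25 -1048/3425 -798/3425 -3 -7 S
5 40/193 8/49 -3504/9457 -2524/9457 -3 -6 E
6 1/4 2/9 -17/36 -25/72 -4 -6 N
final -4 -7 W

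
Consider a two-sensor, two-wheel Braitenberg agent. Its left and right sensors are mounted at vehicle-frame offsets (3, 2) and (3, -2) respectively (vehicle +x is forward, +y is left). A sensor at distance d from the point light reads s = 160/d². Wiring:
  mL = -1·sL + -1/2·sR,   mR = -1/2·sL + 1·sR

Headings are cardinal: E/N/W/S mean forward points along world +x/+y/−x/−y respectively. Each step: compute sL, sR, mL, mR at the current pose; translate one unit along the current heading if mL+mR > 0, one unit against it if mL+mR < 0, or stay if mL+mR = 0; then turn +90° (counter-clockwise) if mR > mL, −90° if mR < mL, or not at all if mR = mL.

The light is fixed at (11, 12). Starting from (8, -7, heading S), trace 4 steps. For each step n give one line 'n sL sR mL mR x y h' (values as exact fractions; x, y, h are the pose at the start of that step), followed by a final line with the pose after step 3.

0 32/97 160/509 -24048/49373 7376/49373 8 -7 S
1 5/8 2/5 -33/40 7/80 8 -6 E
2 160/261 160/229 -57520/59769 23440/59769 7 -6 N
3 16/49 80/169 -4664/8281 2568/8281 7 -7 W
final 8 -7 S

n=0: pose=(8,-7,S); sL=32/97, sR=160/509; mL=-24048/49373, mR=7376/49373; mL+mR=-16672/49373 → advance -1; mR−mL=31424/49373 → turn +1·90°
n=1: pose=(8,-6,E); sL=5/8, sR=2/5; mL=-33/40, mR=7/80; mL+mR=-59/80 → advance -1; mR−mL=73/80 → turn +1·90°
n=2: pose=(7,-6,N); sL=160/261, sR=160/229; mL=-57520/59769, mR=23440/59769; mL+mR=-11360/19923 → advance -1; mR−mL=80960/59769 → turn +1·90°
n=3: pose=(7,-7,W); sL=16/49, sR=80/169; mL=-4664/8281, mR=2568/8281; mL+mR=-2096/8281 → advance -1; mR−mL=7232/8281 → turn +1·90°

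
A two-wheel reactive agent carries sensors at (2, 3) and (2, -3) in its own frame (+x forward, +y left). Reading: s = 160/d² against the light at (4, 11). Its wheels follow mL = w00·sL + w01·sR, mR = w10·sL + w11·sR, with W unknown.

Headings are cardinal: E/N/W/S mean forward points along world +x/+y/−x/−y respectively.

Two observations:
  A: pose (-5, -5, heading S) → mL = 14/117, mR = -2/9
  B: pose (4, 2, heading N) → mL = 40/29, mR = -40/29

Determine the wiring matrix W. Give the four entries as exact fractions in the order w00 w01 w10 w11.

obs A: pose=(-5,-5,S) → sL=4/9, sR=40/117, mL=14/117, mR=-2/9
obs B: pose=(4,2,N) → sL=80/29, sR=80/29, mL=40/29, mR=-40/29
sensor matrix S = [[4/9, 40/117], [80/29, 80/29]]; det S = 320/1131
solve [mL_A; mL_B] = S·[w00; w01] and [mR_A; mR_B] = S·[w10; w11]:
  w00 = -1/2, w01 = 1, w10 = -1/2, w11 = 0

-1/2 1 -1/2 0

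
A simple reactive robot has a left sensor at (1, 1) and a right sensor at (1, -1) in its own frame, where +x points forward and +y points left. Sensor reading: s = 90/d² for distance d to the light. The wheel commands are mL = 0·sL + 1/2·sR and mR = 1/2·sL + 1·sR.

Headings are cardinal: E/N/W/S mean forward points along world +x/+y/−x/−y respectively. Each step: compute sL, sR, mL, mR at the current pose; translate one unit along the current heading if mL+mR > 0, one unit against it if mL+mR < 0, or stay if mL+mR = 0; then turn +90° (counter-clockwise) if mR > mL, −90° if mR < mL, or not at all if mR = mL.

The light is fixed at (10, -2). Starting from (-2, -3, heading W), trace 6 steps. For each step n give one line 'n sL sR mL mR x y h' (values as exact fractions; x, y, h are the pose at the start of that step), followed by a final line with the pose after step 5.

0 90/173 90/169 45/169 23175/29237 -2 -3 W
1 45/74 9/20 9/40 279/370 -3 -3 S
2 18/29 10/17 5/17 443/493 -3 -4 E
3 9/17 45/61 45/122 2079/2074 -2 -4 N
4 90/173 90/169 45/169 23175/29237 -2 -3 W
5 45/74 9/20 9/40 279/370 -3 -3 S
final -3 -4 E

n=0: pose=(-2,-3,W); sL=90/173, sR=90/169; mL=45/169, mR=23175/29237; mL+mR=30960/29237 → advance +1; mR−mL=15390/29237 → turn +1·90°
n=1: pose=(-3,-3,S); sL=45/74, sR=9/20; mL=9/40, mR=279/370; mL+mR=1449/1480 → advance +1; mR−mL=783/1480 → turn +1·90°
n=2: pose=(-3,-4,E); sL=18/29, sR=10/17; mL=5/17, mR=443/493; mL+mR=588/493 → advance +1; mR−mL=298/493 → turn +1·90°
n=3: pose=(-2,-4,N); sL=9/17, sR=45/61; mL=45/122, mR=2079/2074; mL+mR=1422/1037 → advance +1; mR−mL=657/1037 → turn +1·90°
n=4: pose=(-2,-3,W); sL=90/173, sR=90/169; mL=45/169, mR=23175/29237; mL+mR=30960/29237 → advance +1; mR−mL=15390/29237 → turn +1·90°
n=5: pose=(-3,-3,S); sL=45/74, sR=9/20; mL=9/40, mR=279/370; mL+mR=1449/1480 → advance +1; mR−mL=783/1480 → turn +1·90°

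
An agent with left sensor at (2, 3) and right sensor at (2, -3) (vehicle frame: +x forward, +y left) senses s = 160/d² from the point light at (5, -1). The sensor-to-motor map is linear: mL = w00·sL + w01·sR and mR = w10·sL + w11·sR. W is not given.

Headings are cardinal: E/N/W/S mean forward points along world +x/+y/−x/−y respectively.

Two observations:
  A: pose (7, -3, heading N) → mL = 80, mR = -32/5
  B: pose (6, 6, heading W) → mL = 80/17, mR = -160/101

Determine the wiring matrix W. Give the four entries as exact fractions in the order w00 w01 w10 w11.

obs A: pose=(7,-3,N) → sL=160, sR=32/5, mL=80, mR=-32/5
obs B: pose=(6,6,W) → sL=160/17, sR=160/101, mL=80/17, mR=-160/101
sensor matrix S = [[160, 32/5], [160/17, 160/101]]; det S = 331776/1717
solve [mL_A; mL_B] = S·[w00; w01] and [mR_A; mR_B] = S·[w10; w11]:
  w00 = 1/2, w01 = 0, w10 = 0, w11 = -1

1/2 0 0 -1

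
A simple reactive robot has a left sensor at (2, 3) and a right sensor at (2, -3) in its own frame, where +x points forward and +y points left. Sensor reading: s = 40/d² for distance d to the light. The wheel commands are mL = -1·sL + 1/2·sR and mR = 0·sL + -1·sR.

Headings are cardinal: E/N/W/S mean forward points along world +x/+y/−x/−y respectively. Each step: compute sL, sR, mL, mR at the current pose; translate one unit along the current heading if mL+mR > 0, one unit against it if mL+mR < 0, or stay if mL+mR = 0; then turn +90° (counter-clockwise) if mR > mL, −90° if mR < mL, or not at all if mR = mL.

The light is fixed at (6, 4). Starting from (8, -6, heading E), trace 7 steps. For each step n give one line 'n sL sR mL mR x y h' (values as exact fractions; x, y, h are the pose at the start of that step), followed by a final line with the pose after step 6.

n=0: pose=(8,-6,E); sL=8/13, sR=8/37; mL=-244/481, mR=-8/37; mL+mR=-348/481 → advance -1; mR−mL=140/481 → turn +1·90°
n=1: pose=(7,-6,N); sL=10/17, sR=1/2; mL=-23/68, mR=-1/2; mL+mR=-57/68 → advance -1; mR−mL=-11/68 → turn -1·90°
n=2: pose=(7,-7,E); sL=40/73, sR=8/41; mL=-1348/2993, mR=-8/41; mL+mR=-1932/2993 → advance -1; mR−mL=764/2993 → turn +1·90°
n=3: pose=(6,-7,N); sL=4/9, sR=4/9; mL=-2/9, mR=-4/9; mL+mR=-2/3 → advance -1; mR−mL=-2/9 → turn -1·90°
n=4: pose=(6,-8,E); sL=8/17, sR=40/229; mL=-1492/3893, mR=-40/229; mL+mR=-2172/3893 → advance -1; mR−mL=812/3893 → turn +1·90°
n=5: pose=(5,-8,N); sL=10/29, sR=5/13; mL=-115/754, mR=-5/13; mL+mR=-405/754 → advance -1; mR−mL=-175/754 → turn -1·90°
n=6: pose=(5,-9,E); sL=40/101, sR=40/257; mL=-8260/25957, mR=-40/257; mL+mR=-12300/25957 → advance -1; mR−mL=4220/25957 → turn +1·90°

0 8/13 8/37 -244/481 -8/37 8 -6 E
1 10/17 1/2 -23/68 -1/2 7 -6 N
2 40/73 8/41 -1348/2993 -8/41 7 -7 E
3 4/9 4/9 -2/9 -4/9 6 -7 N
4 8/17 40/229 -1492/3893 -40/229 6 -8 E
5 10/29 5/13 -115/754 -5/13 5 -8 N
6 40/101 40/257 -8260/25957 -40/257 5 -9 E
final 4 -9 N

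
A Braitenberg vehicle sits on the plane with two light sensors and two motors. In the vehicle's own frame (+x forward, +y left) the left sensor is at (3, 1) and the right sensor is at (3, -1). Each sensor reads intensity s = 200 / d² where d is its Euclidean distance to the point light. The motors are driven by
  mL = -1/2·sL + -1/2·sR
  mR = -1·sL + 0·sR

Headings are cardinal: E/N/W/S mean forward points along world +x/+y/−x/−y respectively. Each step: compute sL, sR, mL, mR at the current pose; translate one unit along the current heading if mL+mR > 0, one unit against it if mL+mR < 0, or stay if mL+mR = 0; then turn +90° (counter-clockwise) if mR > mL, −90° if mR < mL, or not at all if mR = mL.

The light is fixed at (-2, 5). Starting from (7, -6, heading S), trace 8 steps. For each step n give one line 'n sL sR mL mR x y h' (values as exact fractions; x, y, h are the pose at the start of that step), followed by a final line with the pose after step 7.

0 25/37 10/13 -695/962 -25/37 7 -6 S
1 8/9 40/53 -392/477 -8/9 7 -5 E
2 4/5 100/109 -468/545 -4/5 6 -5 S
3 40/37 200/221 -8120/8177 -40/37 6 -4 E
4 25/26 10/9 -485/468 -25/26 5 -4 S
5 200/149 200/181 -33000/26969 -200/149 5 -3 E
6 20/17 100/73 -1580/1241 -20/17 4 -3 S
7 200/117 40/29 -5240/3393 -200/117 4 -2 E
final 3 -2 S

n=0: pose=(7,-6,S); sL=25/37, sR=10/13; mL=-695/962, mR=-25/37; mL+mR=-1345/962 → advance -1; mR−mL=45/962 → turn +1·90°
n=1: pose=(7,-5,E); sL=8/9, sR=40/53; mL=-392/477, mR=-8/9; mL+mR=-272/159 → advance -1; mR−mL=-32/477 → turn -1·90°
n=2: pose=(6,-5,S); sL=4/5, sR=100/109; mL=-468/545, mR=-4/5; mL+mR=-904/545 → advance -1; mR−mL=32/545 → turn +1·90°
n=3: pose=(6,-4,E); sL=40/37, sR=200/221; mL=-8120/8177, mR=-40/37; mL+mR=-16960/8177 → advance -1; mR−mL=-720/8177 → turn -1·90°
n=4: pose=(5,-4,S); sL=25/26, sR=10/9; mL=-485/468, mR=-25/26; mL+mR=-935/468 → advance -1; mR−mL=35/468 → turn +1·90°
n=5: pose=(5,-3,E); sL=200/149, sR=200/181; mL=-33000/26969, mR=-200/149; mL+mR=-69200/26969 → advance -1; mR−mL=-3200/26969 → turn -1·90°
n=6: pose=(4,-3,S); sL=20/17, sR=100/73; mL=-1580/1241, mR=-20/17; mL+mR=-3040/1241 → advance -1; mR−mL=120/1241 → turn +1·90°
n=7: pose=(4,-2,E); sL=200/117, sR=40/29; mL=-5240/3393, mR=-200/117; mL+mR=-3680/1131 → advance -1; mR−mL=-560/3393 → turn -1·90°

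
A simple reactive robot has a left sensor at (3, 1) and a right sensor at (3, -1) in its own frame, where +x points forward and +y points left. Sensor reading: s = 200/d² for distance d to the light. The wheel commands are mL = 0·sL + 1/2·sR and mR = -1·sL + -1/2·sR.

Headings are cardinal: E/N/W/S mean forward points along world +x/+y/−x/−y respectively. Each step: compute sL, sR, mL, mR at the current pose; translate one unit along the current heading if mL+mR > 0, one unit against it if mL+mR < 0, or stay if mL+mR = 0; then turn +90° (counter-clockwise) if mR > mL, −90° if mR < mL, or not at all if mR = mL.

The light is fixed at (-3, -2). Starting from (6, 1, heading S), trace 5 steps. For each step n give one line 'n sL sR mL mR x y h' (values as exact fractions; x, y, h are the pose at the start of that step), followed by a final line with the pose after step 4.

n=0: pose=(6,1,S); sL=2, sR=25/8; mL=25/16, mR=-57/16; mL+mR=-2 → advance -1; mR−mL=-41/8 → turn -1·90°
n=1: pose=(6,2,W); sL=40/9, sR=200/61; mL=100/61, mR=-3340/549; mL+mR=-40/9 → advance -1; mR−mL=-4240/549 → turn -1·90°
n=2: pose=(7,2,N); sL=20/13, sR=20/17; mL=10/17, mR=-470/221; mL+mR=-20/13 → advance -1; mR−mL=-600/221 → turn -1·90°
n=3: pose=(7,1,E); sL=40/37, sR=200/173; mL=100/173, mR=-10620/6401; mL+mR=-40/37 → advance -1; mR−mL=-14320/6401 → turn -1·90°
n=4: pose=(6,1,S); sL=2, sR=25/8; mL=25/16, mR=-57/16; mL+mR=-2 → advance -1; mR−mL=-41/8 → turn -1·90°

0 2 25/8 25/16 -57/16 6 1 S
1 40/9 200/61 100/61 -3340/549 6 2 W
2 20/13 20/17 10/17 -470/221 7 2 N
3 40/37 200/173 100/173 -10620/6401 7 1 E
4 2 25/8 25/16 -57/16 6 1 S
final 6 2 W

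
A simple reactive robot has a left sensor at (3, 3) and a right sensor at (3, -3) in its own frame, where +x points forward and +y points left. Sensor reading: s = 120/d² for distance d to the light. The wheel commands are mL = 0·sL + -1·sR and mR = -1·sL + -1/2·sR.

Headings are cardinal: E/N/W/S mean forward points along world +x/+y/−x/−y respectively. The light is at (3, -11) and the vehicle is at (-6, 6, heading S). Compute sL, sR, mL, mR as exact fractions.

left sensor world pos  = (-3, 3); dL² = 232
right sensor world pos = (-9, 3); dR² = 340
sL = 120/232 = 15/29
sR = 120/340 = 6/17
mL = 0·sL + -1·sR = -6/17
mR = -1·sL + -1/2·sR = -342/493

15/29 6/17 -6/17 -342/493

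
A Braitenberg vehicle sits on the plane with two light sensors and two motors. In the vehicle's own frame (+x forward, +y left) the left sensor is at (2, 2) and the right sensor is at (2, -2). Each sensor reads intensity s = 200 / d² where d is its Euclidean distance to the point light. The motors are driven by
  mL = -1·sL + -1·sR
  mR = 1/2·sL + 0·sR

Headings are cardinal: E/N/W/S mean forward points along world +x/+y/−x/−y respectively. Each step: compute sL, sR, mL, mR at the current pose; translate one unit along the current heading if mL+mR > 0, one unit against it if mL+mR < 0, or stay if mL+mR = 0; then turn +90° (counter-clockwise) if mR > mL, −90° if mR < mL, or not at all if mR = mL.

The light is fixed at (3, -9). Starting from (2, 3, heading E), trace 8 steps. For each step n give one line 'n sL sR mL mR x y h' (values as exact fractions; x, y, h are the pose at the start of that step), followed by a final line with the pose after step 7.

0 200/197 200/101 -59600/19897 100/197 2 3 E
1 50/53 50/49 -5100/2597 25/53 1 3 N
2 200/97 40/37 -11280/3589 100/97 1 2 W
3 100/41 20/9 -1720/369 50/41 2 2 S
4 200/197 200/101 -59600/19897 100/197 2 3 E
5 50/53 50/49 -5100/2597 25/53 1 3 N
6 200/97 40/37 -11280/3589 100/97 1 2 W
7 100/41 20/9 -1720/369 50/41 2 2 S
final 2 3 E

n=0: pose=(2,3,E); sL=200/197, sR=200/101; mL=-59600/19897, mR=100/197; mL+mR=-49500/19897 → advance -1; mR−mL=69700/19897 → turn +1·90°
n=1: pose=(1,3,N); sL=50/53, sR=50/49; mL=-5100/2597, mR=25/53; mL+mR=-3875/2597 → advance -1; mR−mL=6325/2597 → turn +1·90°
n=2: pose=(1,2,W); sL=200/97, sR=40/37; mL=-11280/3589, mR=100/97; mL+mR=-7580/3589 → advance -1; mR−mL=14980/3589 → turn +1·90°
n=3: pose=(2,2,S); sL=100/41, sR=20/9; mL=-1720/369, mR=50/41; mL+mR=-1270/369 → advance -1; mR−mL=2170/369 → turn +1·90°
n=4: pose=(2,3,E); sL=200/197, sR=200/101; mL=-59600/19897, mR=100/197; mL+mR=-49500/19897 → advance -1; mR−mL=69700/19897 → turn +1·90°
n=5: pose=(1,3,N); sL=50/53, sR=50/49; mL=-5100/2597, mR=25/53; mL+mR=-3875/2597 → advance -1; mR−mL=6325/2597 → turn +1·90°
n=6: pose=(1,2,W); sL=200/97, sR=40/37; mL=-11280/3589, mR=100/97; mL+mR=-7580/3589 → advance -1; mR−mL=14980/3589 → turn +1·90°
n=7: pose=(2,2,S); sL=100/41, sR=20/9; mL=-1720/369, mR=50/41; mL+mR=-1270/369 → advance -1; mR−mL=2170/369 → turn +1·90°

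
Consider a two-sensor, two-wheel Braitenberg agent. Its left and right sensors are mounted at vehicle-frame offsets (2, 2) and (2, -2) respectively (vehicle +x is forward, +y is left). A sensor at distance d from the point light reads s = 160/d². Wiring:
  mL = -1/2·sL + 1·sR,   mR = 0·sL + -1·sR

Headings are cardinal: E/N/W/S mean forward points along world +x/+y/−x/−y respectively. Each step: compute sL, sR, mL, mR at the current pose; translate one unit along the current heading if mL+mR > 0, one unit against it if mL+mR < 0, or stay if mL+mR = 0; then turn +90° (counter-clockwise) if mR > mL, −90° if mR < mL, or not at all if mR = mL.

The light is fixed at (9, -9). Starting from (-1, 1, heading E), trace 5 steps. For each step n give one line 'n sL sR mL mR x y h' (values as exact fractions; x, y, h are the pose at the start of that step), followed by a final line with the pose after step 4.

n=0: pose=(-1,1,E); sL=10/13, sR=5/4; mL=45/52, mR=-5/4; mL+mR=-5/13 → advance -1; mR−mL=-55/26 → turn -1·90°
n=1: pose=(-2,1,S); sL=32/29, sR=160/233; mL=912/6757, mR=-160/233; mL+mR=-16/29 → advance -1; mR−mL=-5552/6757 → turn -1·90°
n=2: pose=(-2,2,W); sL=16/25, sR=80/169; mL=648/4225, mR=-80/169; mL+mR=-8/25 → advance -1; mR−mL=-2648/4225 → turn -1·90°
n=3: pose=(-1,2,N); sL=160/313, sR=160/233; mL=31440/72929, mR=-160/233; mL+mR=-80/313 → advance -1; mR−mL=-81520/72929 → turn -1·90°
n=4: pose=(-1,1,E); sL=10/13, sR=5/4; mL=45/52, mR=-5/4; mL+mR=-5/13 → advance -1; mR−mL=-55/26 → turn -1·90°

0 10/13 5/4 45/52 -5/4 -1 1 E
1 32/29 160/233 912/6757 -160/233 -2 1 S
2 16/25 80/169 648/4225 -80/169 -2 2 W
3 160/313 160/233 31440/72929 -160/233 -1 2 N
4 10/13 5/4 45/52 -5/4 -1 1 E
final -2 1 S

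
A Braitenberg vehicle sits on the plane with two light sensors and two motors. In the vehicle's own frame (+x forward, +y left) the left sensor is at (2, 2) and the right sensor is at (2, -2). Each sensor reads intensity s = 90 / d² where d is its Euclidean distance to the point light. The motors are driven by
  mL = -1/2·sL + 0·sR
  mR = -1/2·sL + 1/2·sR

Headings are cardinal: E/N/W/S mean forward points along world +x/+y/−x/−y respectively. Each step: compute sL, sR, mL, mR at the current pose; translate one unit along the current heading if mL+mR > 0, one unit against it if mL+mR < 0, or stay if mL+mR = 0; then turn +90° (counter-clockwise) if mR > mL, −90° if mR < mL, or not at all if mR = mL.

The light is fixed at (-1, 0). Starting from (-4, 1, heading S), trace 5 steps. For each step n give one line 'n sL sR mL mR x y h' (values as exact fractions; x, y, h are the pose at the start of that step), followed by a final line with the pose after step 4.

0 45 45/13 -45/2 -270/13 -4 1 S
1 90/17 90 -45/17 720/17 -4 2 E
2 45/16 45/8 -45/32 45/32 -3 2 N
3 45/8 45/16 -45/16 -45/32 -3 2 W
4 90 10 -45 -40 -2 2 S
final -2 3 E

n=0: pose=(-4,1,S); sL=45, sR=45/13; mL=-45/2, mR=-270/13; mL+mR=-1125/26 → advance -1; mR−mL=45/26 → turn +1·90°
n=1: pose=(-4,2,E); sL=90/17, sR=90; mL=-45/17, mR=720/17; mL+mR=675/17 → advance +1; mR−mL=45 → turn +1·90°
n=2: pose=(-3,2,N); sL=45/16, sR=45/8; mL=-45/32, mR=45/32; mL+mR=0 → advance +0; mR−mL=45/16 → turn +1·90°
n=3: pose=(-3,2,W); sL=45/8, sR=45/16; mL=-45/16, mR=-45/32; mL+mR=-135/32 → advance -1; mR−mL=45/32 → turn +1·90°
n=4: pose=(-2,2,S); sL=90, sR=10; mL=-45, mR=-40; mL+mR=-85 → advance -1; mR−mL=5 → turn +1·90°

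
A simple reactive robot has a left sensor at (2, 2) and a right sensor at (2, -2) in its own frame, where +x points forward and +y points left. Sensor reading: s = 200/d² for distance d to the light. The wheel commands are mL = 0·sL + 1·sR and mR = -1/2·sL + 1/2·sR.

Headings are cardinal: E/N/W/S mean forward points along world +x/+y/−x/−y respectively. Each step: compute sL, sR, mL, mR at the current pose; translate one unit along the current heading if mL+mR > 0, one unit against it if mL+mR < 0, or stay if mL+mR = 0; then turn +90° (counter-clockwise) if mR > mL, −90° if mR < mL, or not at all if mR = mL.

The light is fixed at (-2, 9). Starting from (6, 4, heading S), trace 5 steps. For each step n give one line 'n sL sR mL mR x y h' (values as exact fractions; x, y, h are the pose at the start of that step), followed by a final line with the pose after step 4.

0 200/149 40/17 40/17 1280/2533 6 4 S
1 2 50/13 50/13 12/13 6 3 W
2 200/41 200/97 200/97 -5600/3977 5 3 N
3 20/9 20/13 20/13 -40/117 5 4 E
4 200/149 40/17 40/17 1280/2533 6 4 S
final 6 3 W

n=0: pose=(6,4,S); sL=200/149, sR=40/17; mL=40/17, mR=1280/2533; mL+mR=7240/2533 → advance +1; mR−mL=-4680/2533 → turn -1·90°
n=1: pose=(6,3,W); sL=2, sR=50/13; mL=50/13, mR=12/13; mL+mR=62/13 → advance +1; mR−mL=-38/13 → turn -1·90°
n=2: pose=(5,3,N); sL=200/41, sR=200/97; mL=200/97, mR=-5600/3977; mL+mR=2600/3977 → advance +1; mR−mL=-13800/3977 → turn -1·90°
n=3: pose=(5,4,E); sL=20/9, sR=20/13; mL=20/13, mR=-40/117; mL+mR=140/117 → advance +1; mR−mL=-220/117 → turn -1·90°
n=4: pose=(6,4,S); sL=200/149, sR=40/17; mL=40/17, mR=1280/2533; mL+mR=7240/2533 → advance +1; mR−mL=-4680/2533 → turn -1·90°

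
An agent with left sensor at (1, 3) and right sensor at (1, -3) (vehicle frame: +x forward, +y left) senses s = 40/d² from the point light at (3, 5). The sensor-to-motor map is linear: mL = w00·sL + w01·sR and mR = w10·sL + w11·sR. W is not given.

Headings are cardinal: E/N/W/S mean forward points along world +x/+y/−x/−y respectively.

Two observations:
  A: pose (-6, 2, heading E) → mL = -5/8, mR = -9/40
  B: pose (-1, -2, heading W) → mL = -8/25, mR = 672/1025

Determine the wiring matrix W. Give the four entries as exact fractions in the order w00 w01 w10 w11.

obs A: pose=(-6,2,E) → sL=5/8, sR=2/5, mL=-5/8, mR=-9/40
obs B: pose=(-1,-2,W) → sL=8/25, sR=40/41, mL=-8/25, mR=672/1025
sensor matrix S = [[5/8, 2/5], [8/25, 40/41]]; det S = 2469/5125
solve [mL_A; mL_B] = S·[w00; w01] and [mR_A; mR_B] = S·[w10; w11]:
  w00 = -1, w01 = 0, w10 = -1, w11 = 1

-1 0 -1 1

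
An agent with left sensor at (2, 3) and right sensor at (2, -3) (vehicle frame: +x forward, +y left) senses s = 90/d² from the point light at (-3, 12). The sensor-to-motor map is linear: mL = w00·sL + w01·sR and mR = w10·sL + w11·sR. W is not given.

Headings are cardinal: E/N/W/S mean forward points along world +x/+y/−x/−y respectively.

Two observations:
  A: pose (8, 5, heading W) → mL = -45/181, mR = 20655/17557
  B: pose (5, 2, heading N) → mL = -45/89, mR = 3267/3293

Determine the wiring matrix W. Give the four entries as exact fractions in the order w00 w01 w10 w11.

-1/2 0 1/2 1

obs A: pose=(8,5,W) → sL=90/181, sR=90/97, mL=-45/181, mR=20655/17557
obs B: pose=(5,2,N) → sL=90/89, sR=18/37, mL=-45/89, mR=3267/3293
sensor matrix S = [[90/181, 90/97], [90/89, 18/37]]; det S = -40260240/57815201
solve [mL_A; mL_B] = S·[w00; w01] and [mR_A; mR_B] = S·[w10; w11]:
  w00 = -1/2, w01 = 0, w10 = 1/2, w11 = 1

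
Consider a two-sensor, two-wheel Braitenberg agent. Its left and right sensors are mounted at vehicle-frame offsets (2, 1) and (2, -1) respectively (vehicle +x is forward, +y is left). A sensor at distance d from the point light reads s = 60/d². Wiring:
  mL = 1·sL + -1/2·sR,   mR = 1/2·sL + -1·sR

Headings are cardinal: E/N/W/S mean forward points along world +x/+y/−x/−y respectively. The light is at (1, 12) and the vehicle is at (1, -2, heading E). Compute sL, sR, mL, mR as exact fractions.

60/173 60/229 8550/39617 -3510/39617

left sensor world pos  = (3, -1); dL² = 173
right sensor world pos = (3, -3); dR² = 229
sL = 60/173 = 60/173
sR = 60/229 = 60/229
mL = 1·sL + -1/2·sR = 8550/39617
mR = 1/2·sL + -1·sR = -3510/39617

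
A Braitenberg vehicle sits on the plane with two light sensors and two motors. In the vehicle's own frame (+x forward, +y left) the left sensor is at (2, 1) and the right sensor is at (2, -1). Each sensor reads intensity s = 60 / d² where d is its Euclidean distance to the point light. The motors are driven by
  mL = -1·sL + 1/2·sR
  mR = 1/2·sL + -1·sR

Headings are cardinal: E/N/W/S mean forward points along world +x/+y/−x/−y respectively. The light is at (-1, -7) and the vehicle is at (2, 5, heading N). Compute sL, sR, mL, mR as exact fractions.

3/10 15/53 -42/265 -141/1060

left sensor world pos  = (1, 7); dL² = 200
right sensor world pos = (3, 7); dR² = 212
sL = 60/200 = 3/10
sR = 60/212 = 15/53
mL = -1·sL + 1/2·sR = -42/265
mR = 1/2·sL + -1·sR = -141/1060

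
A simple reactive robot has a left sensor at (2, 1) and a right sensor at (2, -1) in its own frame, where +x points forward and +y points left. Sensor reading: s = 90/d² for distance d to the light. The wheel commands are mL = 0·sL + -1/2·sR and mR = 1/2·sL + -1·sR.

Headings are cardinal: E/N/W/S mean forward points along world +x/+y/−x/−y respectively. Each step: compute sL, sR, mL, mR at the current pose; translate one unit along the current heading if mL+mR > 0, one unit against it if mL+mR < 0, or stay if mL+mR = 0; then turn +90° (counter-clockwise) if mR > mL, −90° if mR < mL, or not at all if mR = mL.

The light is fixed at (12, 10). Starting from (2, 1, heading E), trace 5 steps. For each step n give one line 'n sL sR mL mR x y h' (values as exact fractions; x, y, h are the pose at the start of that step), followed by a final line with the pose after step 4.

n=0: pose=(2,1,E); sL=45/64, sR=45/82; mL=-45/164, mR=-1035/5248; mL+mR=-2475/5248 → advance -1; mR−mL=405/5248 → turn +1·90°
n=1: pose=(1,1,N); sL=90/193, sR=90/149; mL=-45/149, mR=-10665/28757; mL+mR=-19350/28757 → advance -1; mR−mL=-1980/28757 → turn -1·90°
n=2: pose=(1,0,E); sL=5/9, sR=45/101; mL=-45/202, mR=-305/1818; mL+mR=-355/909 → advance -1; mR−mL=50/909 → turn +1·90°
n=3: pose=(0,0,N); sL=90/233, sR=18/37; mL=-9/37, mR=-2529/8621; mL+mR=-4626/8621 → advance -1; mR−mL=-432/8621 → turn -1·90°
n=4: pose=(0,-1,E); sL=9/20, sR=45/122; mL=-45/244, mR=-351/2440; mL+mR=-801/2440 → advance -1; mR−mL=99/2440 → turn +1·90°

0 45/64 45/82 -45/164 -1035/5248 2 1 E
1 90/193 90/149 -45/149 -10665/28757 1 1 N
2 5/9 45/101 -45/202 -305/1818 1 0 E
3 90/233 18/37 -9/37 -2529/8621 0 0 N
4 9/20 45/122 -45/244 -351/2440 0 -1 E
final -1 -1 N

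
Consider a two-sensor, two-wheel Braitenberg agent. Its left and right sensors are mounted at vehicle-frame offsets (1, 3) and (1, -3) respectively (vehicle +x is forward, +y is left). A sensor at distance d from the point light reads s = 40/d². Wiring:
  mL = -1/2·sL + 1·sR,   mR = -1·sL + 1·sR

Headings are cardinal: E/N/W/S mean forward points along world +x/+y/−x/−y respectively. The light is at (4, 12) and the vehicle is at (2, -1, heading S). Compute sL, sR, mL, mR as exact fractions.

left sensor world pos  = (5, -2); dL² = 197
right sensor world pos = (-1, -2); dR² = 221
sL = 40/197 = 40/197
sR = 40/221 = 40/221
mL = -1/2·sL + 1·sR = 3460/43537
mR = -1·sL + 1·sR = -960/43537

40/197 40/221 3460/43537 -960/43537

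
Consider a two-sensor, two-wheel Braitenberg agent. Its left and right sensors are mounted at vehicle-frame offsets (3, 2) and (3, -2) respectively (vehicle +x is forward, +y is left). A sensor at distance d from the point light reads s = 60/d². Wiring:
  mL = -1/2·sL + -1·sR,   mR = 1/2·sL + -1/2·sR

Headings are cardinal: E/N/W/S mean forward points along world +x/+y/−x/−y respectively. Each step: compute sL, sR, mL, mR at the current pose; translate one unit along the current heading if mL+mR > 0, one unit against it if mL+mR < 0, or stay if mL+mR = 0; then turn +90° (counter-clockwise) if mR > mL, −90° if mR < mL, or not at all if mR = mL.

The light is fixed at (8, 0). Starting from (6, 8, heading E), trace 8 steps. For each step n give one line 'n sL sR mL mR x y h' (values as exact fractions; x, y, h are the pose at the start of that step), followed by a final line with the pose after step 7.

0 60/101 60/37 -7170/3737 -1920/3737 6 8 E
1 30/73 30/61 -3105/4453 -180/4453 5 8 N
2 60/61 20/39 -2390/2379 560/2379 5 7 W
3 15/4 15/8 -15/4 15/16 6 7 S
4 60/101 60/37 -7170/3737 -1920/3737 6 8 E
5 30/73 30/61 -3105/4453 -180/4453 5 8 N
6 60/61 20/39 -2390/2379 560/2379 5 7 W
7 15/4 15/8 -15/4 15/16 6 7 S
final 6 8 E

n=0: pose=(6,8,E); sL=60/101, sR=60/37; mL=-7170/3737, mR=-1920/3737; mL+mR=-90/37 → advance -1; mR−mL=5250/3737 → turn +1·90°
n=1: pose=(5,8,N); sL=30/73, sR=30/61; mL=-3105/4453, mR=-180/4453; mL+mR=-45/61 → advance -1; mR−mL=2925/4453 → turn +1·90°
n=2: pose=(5,7,W); sL=60/61, sR=20/39; mL=-2390/2379, mR=560/2379; mL+mR=-10/13 → advance -1; mR−mL=2950/2379 → turn +1·90°
n=3: pose=(6,7,S); sL=15/4, sR=15/8; mL=-15/4, mR=15/16; mL+mR=-45/16 → advance -1; mR−mL=75/16 → turn +1·90°
n=4: pose=(6,8,E); sL=60/101, sR=60/37; mL=-7170/3737, mR=-1920/3737; mL+mR=-90/37 → advance -1; mR−mL=5250/3737 → turn +1·90°
n=5: pose=(5,8,N); sL=30/73, sR=30/61; mL=-3105/4453, mR=-180/4453; mL+mR=-45/61 → advance -1; mR−mL=2925/4453 → turn +1·90°
n=6: pose=(5,7,W); sL=60/61, sR=20/39; mL=-2390/2379, mR=560/2379; mL+mR=-10/13 → advance -1; mR−mL=2950/2379 → turn +1·90°
n=7: pose=(6,7,S); sL=15/4, sR=15/8; mL=-15/4, mR=15/16; mL+mR=-45/16 → advance -1; mR−mL=75/16 → turn +1·90°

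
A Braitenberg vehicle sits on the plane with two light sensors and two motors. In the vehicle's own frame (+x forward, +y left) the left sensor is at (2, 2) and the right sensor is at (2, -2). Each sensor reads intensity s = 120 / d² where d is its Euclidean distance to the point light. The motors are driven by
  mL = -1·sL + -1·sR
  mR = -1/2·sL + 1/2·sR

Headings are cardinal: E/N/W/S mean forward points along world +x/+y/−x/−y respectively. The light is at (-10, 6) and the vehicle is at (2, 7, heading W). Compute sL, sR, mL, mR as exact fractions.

left sensor world pos  = (0, 5); dL² = 101
right sensor world pos = (0, 9); dR² = 109
sL = 120/101 = 120/101
sR = 120/109 = 120/109
mL = -1·sL + -1·sR = -25200/11009
mR = -1/2·sL + 1/2·sR = -480/11009

120/101 120/109 -25200/11009 -480/11009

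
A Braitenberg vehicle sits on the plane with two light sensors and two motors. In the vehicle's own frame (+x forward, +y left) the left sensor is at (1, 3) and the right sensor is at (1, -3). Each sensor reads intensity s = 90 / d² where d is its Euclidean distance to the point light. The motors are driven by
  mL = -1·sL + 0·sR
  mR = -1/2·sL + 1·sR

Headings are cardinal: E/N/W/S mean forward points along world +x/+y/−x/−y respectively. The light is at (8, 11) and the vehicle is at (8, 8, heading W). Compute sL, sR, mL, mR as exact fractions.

90/37 90 -90/37 3285/37

left sensor world pos  = (7, 5); dL² = 37
right sensor world pos = (7, 11); dR² = 1
sL = 90/37 = 90/37
sR = 90/1 = 90
mL = -1·sL + 0·sR = -90/37
mR = -1/2·sL + 1·sR = 3285/37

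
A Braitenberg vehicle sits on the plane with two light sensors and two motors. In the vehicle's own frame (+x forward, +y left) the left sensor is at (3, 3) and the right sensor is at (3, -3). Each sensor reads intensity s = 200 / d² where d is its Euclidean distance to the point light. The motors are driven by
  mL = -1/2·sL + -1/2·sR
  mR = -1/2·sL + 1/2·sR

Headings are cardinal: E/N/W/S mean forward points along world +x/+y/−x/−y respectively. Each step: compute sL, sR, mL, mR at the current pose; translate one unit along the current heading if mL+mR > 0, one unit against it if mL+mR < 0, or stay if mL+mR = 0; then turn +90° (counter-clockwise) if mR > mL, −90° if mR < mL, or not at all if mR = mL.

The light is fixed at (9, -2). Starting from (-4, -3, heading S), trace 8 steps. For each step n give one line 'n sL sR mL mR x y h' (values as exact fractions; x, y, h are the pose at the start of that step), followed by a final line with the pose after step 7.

0 50/29 25/34 -2425/1972 -975/1972 -4 -3 S
1 200/109 200/109 -200/109 0 -4 -2 E
2 100/149 20/13 -2140/1937 840/1937 -5 -2 N
3 40/61 200/293 -11960/17873 240/17873 -5 -3 W
4 50/29 25/34 -2425/1972 -975/1972 -4 -3 S
5 200/109 200/109 -200/109 0 -4 -2 E
6 100/149 20/13 -2140/1937 840/1937 -5 -2 N
7 40/61 200/293 -11960/17873 240/17873 -5 -3 W
final -4 -3 S

n=0: pose=(-4,-3,S); sL=50/29, sR=25/34; mL=-2425/1972, mR=-975/1972; mL+mR=-50/29 → advance -1; mR−mL=25/34 → turn +1·90°
n=1: pose=(-4,-2,E); sL=200/109, sR=200/109; mL=-200/109, mR=0; mL+mR=-200/109 → advance -1; mR−mL=200/109 → turn +1·90°
n=2: pose=(-5,-2,N); sL=100/149, sR=20/13; mL=-2140/1937, mR=840/1937; mL+mR=-100/149 → advance -1; mR−mL=20/13 → turn +1·90°
n=3: pose=(-5,-3,W); sL=40/61, sR=200/293; mL=-11960/17873, mR=240/17873; mL+mR=-40/61 → advance -1; mR−mL=200/293 → turn +1·90°
n=4: pose=(-4,-3,S); sL=50/29, sR=25/34; mL=-2425/1972, mR=-975/1972; mL+mR=-50/29 → advance -1; mR−mL=25/34 → turn +1·90°
n=5: pose=(-4,-2,E); sL=200/109, sR=200/109; mL=-200/109, mR=0; mL+mR=-200/109 → advance -1; mR−mL=200/109 → turn +1·90°
n=6: pose=(-5,-2,N); sL=100/149, sR=20/13; mL=-2140/1937, mR=840/1937; mL+mR=-100/149 → advance -1; mR−mL=20/13 → turn +1·90°
n=7: pose=(-5,-3,W); sL=40/61, sR=200/293; mL=-11960/17873, mR=240/17873; mL+mR=-40/61 → advance -1; mR−mL=200/293 → turn +1·90°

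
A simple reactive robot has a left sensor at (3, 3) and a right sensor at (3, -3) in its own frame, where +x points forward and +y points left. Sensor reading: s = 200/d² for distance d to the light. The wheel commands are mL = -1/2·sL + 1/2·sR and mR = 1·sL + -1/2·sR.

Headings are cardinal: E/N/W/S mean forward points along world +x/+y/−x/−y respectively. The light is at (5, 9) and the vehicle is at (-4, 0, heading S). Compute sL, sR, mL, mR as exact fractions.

10/9 25/36 -5/24 55/72

left sensor world pos  = (-1, -3); dL² = 180
right sensor world pos = (-7, -3); dR² = 288
sL = 200/180 = 10/9
sR = 200/288 = 25/36
mL = -1/2·sL + 1/2·sR = -5/24
mR = 1·sL + -1/2·sR = 55/72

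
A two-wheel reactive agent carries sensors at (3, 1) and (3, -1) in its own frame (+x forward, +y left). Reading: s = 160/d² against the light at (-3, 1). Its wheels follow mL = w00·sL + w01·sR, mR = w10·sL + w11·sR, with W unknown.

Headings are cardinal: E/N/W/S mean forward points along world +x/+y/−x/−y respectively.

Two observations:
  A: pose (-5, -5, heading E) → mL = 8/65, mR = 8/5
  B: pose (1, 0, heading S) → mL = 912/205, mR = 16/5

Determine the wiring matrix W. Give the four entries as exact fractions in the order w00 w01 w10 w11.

obs A: pose=(-5,-5,E) → sL=80/13, sR=16/5, mL=8/65, mR=8/5
obs B: pose=(1,0,S) → sL=160/41, sR=32/5, mL=912/205, mR=16/5
sensor matrix S = [[80/13, 16/5], [160/41, 32/5]]; det S = 14336/533
solve [mL_A; mL_B] = S·[w00; w01] and [mR_A; mR_B] = S·[w10; w11]:
  w00 = -1/2, w01 = 1, w10 = 0, w11 = 1/2

-1/2 1 0 1/2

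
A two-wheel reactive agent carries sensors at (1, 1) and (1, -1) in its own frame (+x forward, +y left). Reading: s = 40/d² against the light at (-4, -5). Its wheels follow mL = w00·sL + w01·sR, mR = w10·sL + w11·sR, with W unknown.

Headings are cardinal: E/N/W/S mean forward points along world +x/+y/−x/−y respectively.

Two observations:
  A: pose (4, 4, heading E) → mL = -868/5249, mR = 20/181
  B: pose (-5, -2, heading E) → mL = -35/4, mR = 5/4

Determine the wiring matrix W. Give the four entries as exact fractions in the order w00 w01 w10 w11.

1/2 -1 1/2 0

obs A: pose=(4,4,E) → sL=40/181, sR=8/29, mL=-868/5249, mR=20/181
obs B: pose=(-5,-2,E) → sL=5/2, sR=10, mL=-35/4, mR=5/4
sensor matrix S = [[40/181, 8/29], [5/2, 10]]; det S = 7980/5249
solve [mL_A; mL_B] = S·[w00; w01] and [mR_A; mR_B] = S·[w10; w11]:
  w00 = 1/2, w01 = -1, w10 = 1/2, w11 = 0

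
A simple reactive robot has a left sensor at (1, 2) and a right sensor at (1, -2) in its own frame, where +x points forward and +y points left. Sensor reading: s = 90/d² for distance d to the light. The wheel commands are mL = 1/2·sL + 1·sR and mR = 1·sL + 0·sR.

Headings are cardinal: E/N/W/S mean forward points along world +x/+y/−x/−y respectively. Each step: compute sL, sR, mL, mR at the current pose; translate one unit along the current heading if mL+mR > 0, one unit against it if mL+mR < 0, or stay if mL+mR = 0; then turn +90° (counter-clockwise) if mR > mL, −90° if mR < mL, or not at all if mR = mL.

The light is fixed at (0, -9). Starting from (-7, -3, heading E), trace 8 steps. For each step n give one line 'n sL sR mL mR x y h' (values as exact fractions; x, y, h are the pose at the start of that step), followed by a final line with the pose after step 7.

n=0: pose=(-7,-3,E); sL=9/10, sR=45/26; mL=567/260, mR=9/10; mL+mR=801/260 → advance +1; mR−mL=-333/260 → turn -1·90°
n=1: pose=(-6,-3,S); sL=90/41, sR=90/89; mL=7695/3649, mR=90/41; mL+mR=15705/3649 → advance +1; mR−mL=315/3649 → turn +1·90°
n=2: pose=(-6,-4,E); sL=45/37, sR=45/17; mL=4095/1258, mR=45/37; mL+mR=5625/1258 → advance +1; mR−mL=-2565/1258 → turn -1·90°
n=3: pose=(-5,-4,S); sL=18/5, sR=18/13; mL=207/65, mR=18/5; mL+mR=441/65 → advance +1; mR−mL=27/65 → turn +1·90°
n=4: pose=(-5,-5,E); sL=45/26, sR=9/2; mL=279/52, mR=45/26; mL+mR=369/52 → advance +1; mR−mL=-189/52 → turn -1·90°
n=5: pose=(-4,-5,S); sL=90/13, sR=2; mL=71/13, mR=90/13; mL+mR=161/13 → advance +1; mR−mL=19/13 → turn +1·90°
n=6: pose=(-4,-6,E); sL=45/17, sR=9; mL=351/34, mR=45/17; mL+mR=441/34 → advance +1; mR−mL=-261/34 → turn -1·90°
n=7: pose=(-3,-6,S); sL=18, sR=90/29; mL=351/29, mR=18; mL+mR=873/29 → advance +1; mR−mL=171/29 → turn +1·90°

0 9/10 45/26 567/260 9/10 -7 -3 E
1 90/41 90/89 7695/3649 90/41 -6 -3 S
2 45/37 45/17 4095/1258 45/37 -6 -4 E
3 18/5 18/13 207/65 18/5 -5 -4 S
4 45/26 9/2 279/52 45/26 -5 -5 E
5 90/13 2 71/13 90/13 -4 -5 S
6 45/17 9 351/34 45/17 -4 -6 E
7 18 90/29 351/29 18 -3 -6 S
final -3 -7 E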